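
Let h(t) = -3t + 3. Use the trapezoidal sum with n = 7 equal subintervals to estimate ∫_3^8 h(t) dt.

Δt = (8 − 3)/7 = 5/7.
h(3) = -6, h(26/7) = -57/7, h(31/7) = -72/7, h(36/7) = -87/7, h(41/7) = -102/7, h(46/7) = -117/7, h(51/7) = -132/7, h(8) = -21.
T_7 = (Δt/2)·[h(t_0) + 2h(t_1) + ... + 2h(t_{6}) + h(t_7)].
Sum = -67.5.

-67.5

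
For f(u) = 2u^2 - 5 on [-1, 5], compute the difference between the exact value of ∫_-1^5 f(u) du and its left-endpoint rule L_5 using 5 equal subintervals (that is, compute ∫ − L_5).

Exact integral: ∫_-1^5 f(u) du = 54.
L_5 = 28.08.
Error = 54 − 28.08 = 25.92.

25.92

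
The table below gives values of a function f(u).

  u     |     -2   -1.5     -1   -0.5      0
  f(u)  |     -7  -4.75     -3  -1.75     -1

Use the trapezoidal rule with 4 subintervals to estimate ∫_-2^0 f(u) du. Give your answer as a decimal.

-6.75

Δu = 0.5.
T_4 = (0.5/2)·[(-7) + 2·(-4.75) + 2·(-3) + 2·(-1.75) + (-1)] = -6.75.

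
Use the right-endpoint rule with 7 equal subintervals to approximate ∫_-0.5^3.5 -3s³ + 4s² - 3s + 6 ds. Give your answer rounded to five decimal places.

-77.80612

Δs = (3.5 − (-0.5))/7 = 4/7.
Right endpoints: 1/14, 9/14, 17/14, 25/14, 33/14, 41/14, 3.5.
f(1/14) = 15929/2744, f(9/14) = 13521/2744, f(17/14) = 7913/2744, f(25/14) = -10111/2744, f(33/14) = -49767/2744, f(41/14) = -120271/2744, f(3.5) = -84.125.
Sum = Δs · [f(1/14) + f(9/14) + f(17/14) + ...].
Sum ≈ -77.80612.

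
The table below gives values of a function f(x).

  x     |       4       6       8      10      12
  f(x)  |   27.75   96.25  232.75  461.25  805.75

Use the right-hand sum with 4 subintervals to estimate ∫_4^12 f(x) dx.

3192

Δx = 2.
Sum = 2·[96.25 + 232.75 + 461.25 + 805.75] = 3192.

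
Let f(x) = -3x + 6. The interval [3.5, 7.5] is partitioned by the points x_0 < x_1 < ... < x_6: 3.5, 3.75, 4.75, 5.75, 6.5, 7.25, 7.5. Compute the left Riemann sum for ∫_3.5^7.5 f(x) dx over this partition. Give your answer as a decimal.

Subinterval widths: 0.25, 1, 1, 0.75, 0.75, 0.25.
Left endpoints: 3.5, 3.75, 4.75, 5.75, 6.5, 7.25.
f(3.5) = -4.5, f(3.75) = -5.25, f(4.75) = -8.25, f(5.75) = -11.25, f(6.5) = -13.5, f(7.25) = -15.75.
Sum = Σ Δx_i · f(x_i).
Sum = -37.125.

-37.125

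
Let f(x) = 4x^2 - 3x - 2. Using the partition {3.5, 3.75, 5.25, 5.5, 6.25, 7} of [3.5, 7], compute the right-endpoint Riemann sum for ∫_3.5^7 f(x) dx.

406.5

Subinterval widths: 0.25, 1.5, 0.25, 0.75, 0.75.
Right endpoints: 3.75, 5.25, 5.5, 6.25, 7.
f(3.75) = 43, f(5.25) = 92.5, f(5.5) = 102.5, f(6.25) = 135.5, f(7) = 173.
Sum = Σ Δx_i · f(x_i).
Sum = 406.5.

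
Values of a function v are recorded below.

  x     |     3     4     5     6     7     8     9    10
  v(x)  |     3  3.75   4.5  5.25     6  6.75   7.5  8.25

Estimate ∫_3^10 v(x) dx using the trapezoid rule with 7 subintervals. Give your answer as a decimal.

Δx = 1.
T_7 = (1/2)·[3 + 2·3.75 + 2·4.5 + 2·5.25 + 2·6 + 2·6.75 + 2·7.5 + 8.25] = 39.375.

39.375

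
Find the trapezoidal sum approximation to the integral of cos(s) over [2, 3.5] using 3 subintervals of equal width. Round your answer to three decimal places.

Δs = (3.5 − 2)/3 = 0.5.
f(2) ≈ -0.416, f(2.5) ≈ -0.801, f(3) ≈ -0.990, f(3.5) ≈ -0.936.
T_3 = (Δs/2)·[f(s_0) + 2f(s_1) + 2f(s_2) + f(s_3)].
Sum ≈ -1.234.

-1.234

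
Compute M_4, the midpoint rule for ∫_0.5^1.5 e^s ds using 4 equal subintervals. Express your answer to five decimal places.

Δs = (1.5 − 0.5)/4 = 0.25.
Midpoints: 0.625, 0.875, 1.125, 1.375.
f(0.625) ≈ 1.86825, f(0.875) ≈ 2.39888, f(1.125) ≈ 3.08022, f(1.375) ≈ 3.95508.
Sum = Δs · [f(0.625) + f(0.875) + f(1.125) + f(1.375)].
Sum ≈ 2.82560.

2.82560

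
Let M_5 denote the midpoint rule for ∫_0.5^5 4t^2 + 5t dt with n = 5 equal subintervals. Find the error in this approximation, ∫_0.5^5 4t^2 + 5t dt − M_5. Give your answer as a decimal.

1.215

Exact integral: ∫_0.5^5 f(t) dt = 228.375.
M_5 = 227.16.
Error = 228.375 − 227.16 = 1.215.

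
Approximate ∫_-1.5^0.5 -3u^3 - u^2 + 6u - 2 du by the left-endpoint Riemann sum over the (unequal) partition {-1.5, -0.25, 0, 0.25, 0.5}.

-5.4375

Subinterval widths: 1.25, 0.25, 0.25, 0.25.
Left endpoints: -1.5, -0.25, 0, 0.25.
f(-1.5) = -3.125, f(-0.25) = -3.515625, f(0) = -2, f(0.25) = -0.609375.
Sum = Σ Δu_i · f(u_i).
Sum = -5.4375.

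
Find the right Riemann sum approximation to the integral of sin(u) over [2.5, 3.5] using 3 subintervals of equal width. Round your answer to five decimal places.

-0.02415

Δu = (3.5 − 2.5)/3 = 1/3.
Right endpoints: 17/6, 19/6, 3.5.
f(17/6) ≈ 0.30340, f(19/6) ≈ -0.02507, f(3.5) ≈ -0.35078.
Sum = Δu · [f(17/6) + f(19/6) + f(3.5)].
Sum ≈ -0.02415.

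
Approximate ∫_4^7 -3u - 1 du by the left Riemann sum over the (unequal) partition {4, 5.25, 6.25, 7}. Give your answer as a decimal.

-47.8125

Subinterval widths: 1.25, 1, 0.75.
Left endpoints: 4, 5.25, 6.25.
f(4) = -13, f(5.25) = -16.75, f(6.25) = -19.75.
Sum = Σ Δu_i · f(u_i).
Sum = -47.8125.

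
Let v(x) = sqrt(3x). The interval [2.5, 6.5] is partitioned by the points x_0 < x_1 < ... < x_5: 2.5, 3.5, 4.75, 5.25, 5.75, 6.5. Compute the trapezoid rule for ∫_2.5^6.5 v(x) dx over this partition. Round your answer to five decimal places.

Subinterval widths: 1, 1.25, 0.5, 0.5, 0.75.
v(2.5) ≈ 2.73861, v(3.5) ≈ 3.24037, v(4.75) ≈ 3.77492, v(5.25) ≈ 3.96863, v(5.75) ≈ 4.15331, v(6.5) ≈ 4.41588.
On each subinterval the trapezoid contributes (Δx_i/2)·[v(x_{i-1}) + v(x_i)].
Sum ≈ 14.55386.

14.55386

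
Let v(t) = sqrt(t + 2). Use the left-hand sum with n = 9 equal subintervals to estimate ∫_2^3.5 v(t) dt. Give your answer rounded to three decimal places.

Δt = (3.5 − 2)/9 = 1/6.
Left endpoints: 2, 13/6, 7/3, 2.5, 8/3, 17/6, 3, 19/6, 10/3.
v(2) ≈ 2.000, v(13/6) ≈ 2.041, v(7/3) ≈ 2.082, v(2.5) ≈ 2.121, v(8/3) ≈ 2.160, v(17/6) ≈ 2.198, v(3) ≈ 2.236, v(19/6) ≈ 2.273, v(10/3) ≈ 2.309.
Sum = Δt · [v(2) + v(13/6) + v(7/3) + ...].
Sum ≈ 3.237.

3.237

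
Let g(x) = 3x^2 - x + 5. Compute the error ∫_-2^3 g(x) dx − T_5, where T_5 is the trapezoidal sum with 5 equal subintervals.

-2.5

Exact integral: ∫_-2^3 g(x) dx = 57.5.
T_5 = 60.
Error = 57.5 − 60 = -2.5.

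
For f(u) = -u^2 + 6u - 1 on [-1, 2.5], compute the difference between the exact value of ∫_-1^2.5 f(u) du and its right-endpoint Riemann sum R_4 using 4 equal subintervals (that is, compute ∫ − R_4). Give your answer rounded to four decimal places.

-6.4440

Exact integral: ∫_-1^2.5 f(u) du ≈ 6.708333.
R_4 = 13.15234375.
Error ≈ 6.708333 − 13.15234375 ≈ -6.4440.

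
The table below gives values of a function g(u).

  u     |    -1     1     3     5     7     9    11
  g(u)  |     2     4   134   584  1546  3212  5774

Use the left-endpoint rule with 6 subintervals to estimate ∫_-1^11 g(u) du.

Δu = 2.
Sum = 2·[2 + 4 + 134 + 584 + 1546 + 3212] = 10964.

10964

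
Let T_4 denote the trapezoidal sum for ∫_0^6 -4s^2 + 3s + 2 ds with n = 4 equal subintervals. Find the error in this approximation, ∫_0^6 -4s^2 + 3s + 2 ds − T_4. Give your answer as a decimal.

Exact integral: ∫_0^6 f(s) ds = -222.
T_4 = -231.
Error = -222 − (-231) = 9.

9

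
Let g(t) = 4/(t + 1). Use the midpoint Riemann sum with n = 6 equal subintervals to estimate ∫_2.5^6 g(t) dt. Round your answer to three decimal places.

Δt = (6 − 2.5)/6 = 7/12.
Midpoints: 67/24, 3.375, 95/24, 109/24, 5.125, 137/24.
g(67/24) = 96/91, g(3.375) = 32/35, g(95/24) = 96/119, g(109/24) = 96/133, g(5.125) = 32/49, g(137/24) = 96/161.
Sum = Δt · [g(67/24) + g(3.375) + g(95/24) + ...].
Sum ≈ 2.769.

2.769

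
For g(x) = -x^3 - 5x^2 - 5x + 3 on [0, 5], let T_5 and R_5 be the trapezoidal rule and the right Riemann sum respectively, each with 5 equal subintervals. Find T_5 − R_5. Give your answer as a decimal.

137.5

T_5 = -422.5.
R_5 = -560.
T_5 − R_5 = 137.5.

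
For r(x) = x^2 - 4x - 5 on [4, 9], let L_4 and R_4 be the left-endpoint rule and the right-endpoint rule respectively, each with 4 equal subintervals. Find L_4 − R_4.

-56.25

L_4 = 39.84375.
R_4 = 96.09375.
L_4 − R_4 = -56.25.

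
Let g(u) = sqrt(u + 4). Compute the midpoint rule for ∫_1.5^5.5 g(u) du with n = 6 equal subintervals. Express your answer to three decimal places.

10.922

Δu = (5.5 − 1.5)/6 = 2/3.
Midpoints: 11/6, 2.5, 19/6, 23/6, 4.5, 31/6.
g(11/6) ≈ 2.415, g(2.5) ≈ 2.550, g(19/6) ≈ 2.677, g(23/6) ≈ 2.799, g(4.5) ≈ 2.915, g(31/6) ≈ 3.028.
Sum = Δu · [g(11/6) + g(2.5) + g(19/6) + ...].
Sum ≈ 10.922.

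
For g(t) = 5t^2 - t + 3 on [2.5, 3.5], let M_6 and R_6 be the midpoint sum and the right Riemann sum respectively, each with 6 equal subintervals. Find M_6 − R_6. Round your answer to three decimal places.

-2.451

M_6 ≈ 45.40509.
R_6 ≈ 47.85648.
M_6 − R_6 ≈ -2.451.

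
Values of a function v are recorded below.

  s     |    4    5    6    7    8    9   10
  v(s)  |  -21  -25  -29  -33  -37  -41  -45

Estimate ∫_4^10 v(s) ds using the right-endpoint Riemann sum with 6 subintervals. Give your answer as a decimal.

Δs = 1.
Sum = 1·[(-25) + (-29) + (-33) + (-37) + (-41) + (-45)] = -210.

-210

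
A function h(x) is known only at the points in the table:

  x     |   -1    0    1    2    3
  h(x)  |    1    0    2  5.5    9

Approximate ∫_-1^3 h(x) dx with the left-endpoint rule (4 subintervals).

8.5

Δx = 1.
Sum = 1·[1 + 0 + 2 + 5.5] = 8.5.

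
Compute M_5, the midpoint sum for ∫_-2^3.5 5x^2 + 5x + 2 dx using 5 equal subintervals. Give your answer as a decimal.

Δx = (3.5 − (-2))/5 = 1.1.
Midpoints: -1.45, -0.35, 0.75, 1.85, 2.95.
f(-1.45) = 5.2625, f(-0.35) = 0.8625, f(0.75) = 8.5625, f(1.85) = 28.3625, f(2.95) = 60.2625.
Sum = Δx · [f(-1.45) + f(-0.35) + f(0.75) + f(1.85) + f(2.95)].
Sum = 113.64375.

113.64375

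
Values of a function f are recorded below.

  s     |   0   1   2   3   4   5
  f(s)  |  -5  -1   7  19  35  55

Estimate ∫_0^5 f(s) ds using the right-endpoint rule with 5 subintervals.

115

Δs = 1.
Sum = 1·[(-1) + 7 + 19 + 35 + 55] = 115.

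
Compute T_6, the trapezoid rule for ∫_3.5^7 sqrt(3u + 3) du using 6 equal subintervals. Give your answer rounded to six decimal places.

Δu = (7 − 3.5)/6 = 7/12.
f(3.5) ≈ 3.674235, f(49/12) ≈ 3.905125, f(14/3) ≈ 4.123106, f(5.25) ≈ 4.330127, f(35/6) ≈ 4.527693, f(77/12) ≈ 4.716991, f(7) ≈ 4.898979.
T_6 = (Δu/2)·[f(u_0) + 2f(u_1) + ... + 2f(u_{5}) + f(u_6)].
Sum ≈ 15.102294.

15.102294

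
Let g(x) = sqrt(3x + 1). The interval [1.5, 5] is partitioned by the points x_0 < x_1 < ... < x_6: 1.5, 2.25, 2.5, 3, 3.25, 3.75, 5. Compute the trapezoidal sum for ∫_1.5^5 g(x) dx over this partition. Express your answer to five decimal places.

11.34257

Subinterval widths: 0.75, 0.25, 0.5, 0.25, 0.5, 1.25.
g(1.5) ≈ 2.34521, g(2.25) ≈ 2.78388, g(2.5) ≈ 2.91548, g(3) ≈ 3.16228, g(3.25) ≈ 3.27872, g(3.75) ≈ 3.50000, g(5) ≈ 4.00000.
On each subinterval the trapezoid contributes (Δx_i/2)·[g(x_{i-1}) + g(x_i)].
Sum ≈ 11.34257.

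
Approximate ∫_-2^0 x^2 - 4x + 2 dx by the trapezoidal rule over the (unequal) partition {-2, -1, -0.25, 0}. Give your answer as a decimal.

Subinterval widths: 1, 0.75, 0.25.
f(-2) = 14, f(-1) = 7, f(-0.25) = 3.0625, f(0) = 2.
On each subinterval the trapezoid contributes (Δx_i/2)·[f(x_{i-1}) + f(x_i)].
Sum = 14.90625.

14.90625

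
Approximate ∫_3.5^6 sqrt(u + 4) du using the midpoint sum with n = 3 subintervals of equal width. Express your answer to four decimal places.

Δu = (6 − 3.5)/3 = 5/6.
Midpoints: 47/12, 4.75, 67/12.
f(47/12) ≈ 2.8137, f(4.75) ≈ 2.9580, f(67/12) ≈ 3.0957.
Sum = Δu · [f(47/12) + f(4.75) + f(67/12)].
Sum ≈ 7.3895.

7.3895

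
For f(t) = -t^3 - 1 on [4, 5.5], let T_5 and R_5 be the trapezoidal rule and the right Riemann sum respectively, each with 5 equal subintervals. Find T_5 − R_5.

15.35625

T_5 = -166.58625.
R_5 = -181.9425.
T_5 − R_5 = 15.35625.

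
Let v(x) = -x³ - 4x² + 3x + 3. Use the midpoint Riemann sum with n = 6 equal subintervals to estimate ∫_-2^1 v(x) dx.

Δx = (1 − (-2))/6 = 0.5.
Midpoints: -1.75, -1.25, -0.75, -0.25, 0.25, 0.75.
v(-1.75) = -9.140625, v(-1.25) = -5.046875, v(-0.75) = -1.078125, v(-0.25) = 2.015625, v(0.25) = 3.484375, v(0.75) = 2.578125.
Sum = Δx · [v(-1.75) + v(-1.25) + v(-0.75) + ...].
Sum = -3.59375.

-3.59375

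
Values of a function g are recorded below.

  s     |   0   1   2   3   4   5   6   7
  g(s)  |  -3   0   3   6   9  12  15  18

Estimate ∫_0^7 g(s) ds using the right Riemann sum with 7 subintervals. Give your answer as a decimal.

Δs = 1.
Sum = 1·[0 + 3 + 6 + 9 + 12 + 15 + 18] = 63.

63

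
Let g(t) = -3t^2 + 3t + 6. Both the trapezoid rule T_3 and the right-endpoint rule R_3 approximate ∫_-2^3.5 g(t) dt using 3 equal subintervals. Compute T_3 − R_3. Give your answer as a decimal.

T_3 ≈ -14.7430556.
R_3 ≈ -22.3055556.
T_3 − R_3 = 7.5625.

7.5625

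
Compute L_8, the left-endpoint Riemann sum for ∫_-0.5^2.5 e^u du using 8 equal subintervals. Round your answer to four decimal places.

Δu = (2.5 − (-0.5))/8 = 0.375.
Left endpoints: -0.5, -0.125, 0.25, 0.625, 1, 1.375, 1.75, 2.125.
f(-0.5) ≈ 0.6065, f(-0.125) ≈ 0.8825, f(0.25) ≈ 1.2840, f(0.625) ≈ 1.8682, f(1) ≈ 2.7183, f(1.375) ≈ 3.9551, f(1.75) ≈ 5.7546, f(2.125) ≈ 8.3729.
Sum = Δu · [f(-0.5) + f(-0.125) + f(0.25) + ...].
Sum ≈ 9.5408.

9.5408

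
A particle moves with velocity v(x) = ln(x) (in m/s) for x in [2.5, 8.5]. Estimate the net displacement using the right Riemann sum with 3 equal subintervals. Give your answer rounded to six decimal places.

Δx = (8.5 − 2.5)/3 = 2.
Right endpoints: 4.5, 6.5, 8.5.
v(4.5) ≈ 1.504077, v(6.5) ≈ 1.871802, v(8.5) ≈ 2.140066.
Sum = Δx · [v(4.5) + v(6.5) + v(8.5)].
Sum ≈ 11.031891.

11.031891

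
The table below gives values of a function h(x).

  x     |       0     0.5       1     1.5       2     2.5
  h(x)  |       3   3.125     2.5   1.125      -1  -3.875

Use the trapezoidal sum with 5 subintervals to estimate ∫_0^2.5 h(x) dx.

Δx = 0.5.
T_5 = (0.5/2)·[3 + 2·3.125 + 2·2.5 + 2·1.125 + 2·(-1) + (-3.875)] = 2.65625.

2.65625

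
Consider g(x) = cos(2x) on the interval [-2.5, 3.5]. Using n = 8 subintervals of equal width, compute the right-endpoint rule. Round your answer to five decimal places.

Δx = (3.5 − (-2.5))/8 = 0.75.
Right endpoints: -1.75, -1, -0.25, 0.5, 1.25, 2, 2.75, 3.5.
g(-1.75) ≈ -0.93646, g(-1) ≈ -0.41615, g(-0.25) ≈ 0.87758, g(0.5) ≈ 0.54030, g(1.25) ≈ -0.80114, g(2) ≈ -0.65364, g(2.75) ≈ 0.70867, g(3.5) ≈ 0.75390.
Sum = Δx · [g(-1.75) + g(-1) + g(-0.25) + ...].
Sum ≈ 0.05480.

0.05480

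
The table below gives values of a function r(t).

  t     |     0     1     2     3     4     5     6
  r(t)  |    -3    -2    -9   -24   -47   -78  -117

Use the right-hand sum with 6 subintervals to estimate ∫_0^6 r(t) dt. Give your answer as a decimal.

Δt = 1.
Sum = 1·[(-2) + (-9) + (-24) + (-47) + (-78) + (-117)] = -277.

-277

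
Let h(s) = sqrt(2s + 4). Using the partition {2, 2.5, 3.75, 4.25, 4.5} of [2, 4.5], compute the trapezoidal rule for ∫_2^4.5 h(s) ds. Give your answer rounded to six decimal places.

8.075895

Subinterval widths: 0.5, 1.25, 0.5, 0.25.
h(2) ≈ 2.828427, h(2.5) ≈ 3.000000, h(3.75) ≈ 3.391165, h(4.25) ≈ 3.535534, h(4.5) ≈ 3.605551.
On each subinterval the trapezoid contributes (Δs_i/2)·[h(s_{i-1}) + h(s_i)].
Sum ≈ 8.075895.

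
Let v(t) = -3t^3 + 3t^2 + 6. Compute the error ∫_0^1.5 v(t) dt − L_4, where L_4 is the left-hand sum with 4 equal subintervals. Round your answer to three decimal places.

-0.501

Exact integral: ∫_0^1.5 v(t) dt = 8.578125.
L_4 ≈ 9.07910.
Error ≈ 8.578125 − 9.07910 ≈ -0.501.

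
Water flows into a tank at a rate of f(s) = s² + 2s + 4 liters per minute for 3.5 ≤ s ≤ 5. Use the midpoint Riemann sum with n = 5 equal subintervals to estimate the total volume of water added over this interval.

46.11375

Δs = (5 − 3.5)/5 = 0.3.
Midpoints: 3.65, 3.95, 4.25, 4.55, 4.85.
f(3.65) = 24.6225, f(3.95) = 27.5025, f(4.25) = 30.5625, f(4.55) = 33.8025, f(4.85) = 37.2225.
Sum = Δs · [f(3.65) + f(3.95) + f(4.25) + f(4.55) + f(4.85)].
Sum = 46.11375.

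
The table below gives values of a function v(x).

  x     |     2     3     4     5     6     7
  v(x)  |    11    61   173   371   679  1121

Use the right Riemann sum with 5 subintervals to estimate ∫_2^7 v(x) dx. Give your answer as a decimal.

2405

Δx = 1.
Sum = 1·[61 + 173 + 371 + 679 + 1121] = 2405.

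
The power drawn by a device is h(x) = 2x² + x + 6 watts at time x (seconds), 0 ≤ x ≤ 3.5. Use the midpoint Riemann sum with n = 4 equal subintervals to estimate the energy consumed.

55.26171875

Δx = (3.5 − 0)/4 = 0.875.
Midpoints: 0.4375, 1.3125, 2.1875, 3.0625.
h(0.4375) = 6.8203125, h(1.3125) = 10.7578125, h(2.1875) = 17.7578125, h(3.0625) = 27.8203125.
Sum = Δx · [h(0.4375) + h(1.3125) + h(2.1875) + h(3.0625)].
Sum = 55.26171875.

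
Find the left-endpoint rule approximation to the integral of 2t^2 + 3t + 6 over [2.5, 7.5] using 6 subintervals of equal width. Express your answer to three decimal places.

329.074

Δt = (7.5 − 2.5)/6 = 5/6.
Left endpoints: 2.5, 10/3, 25/6, 5, 35/6, 20/3.
f(2.5) = 26, f(10/3) = 344/9, f(25/6) = 479/9, f(5) = 71, f(35/6) = 824/9, f(20/3) = 1034/9.
Sum = Δt · [f(2.5) + f(10/3) + f(25/6) + ...].
Sum ≈ 329.074.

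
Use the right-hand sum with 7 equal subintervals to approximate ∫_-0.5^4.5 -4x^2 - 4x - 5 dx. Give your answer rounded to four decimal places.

Δx = (4.5 − (-0.5))/7 = 5/7.
Right endpoints: 3/14, 13/14, 23/14, 33/14, 43/14, 53/14, 4.5.
f(3/14) = -296/49, f(13/14) = -596/49, f(23/14) = -1096/49, f(33/14) = -1796/49, f(43/14) = -2696/49, f(53/14) = -3796/49, f(4.5) = -104.
Sum = Δx · [f(3/14) + f(13/14) + f(23/14) + ...].
Sum ≈ -224.0816.

-224.0816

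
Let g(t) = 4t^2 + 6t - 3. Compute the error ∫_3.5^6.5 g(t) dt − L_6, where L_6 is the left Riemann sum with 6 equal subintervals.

34

Exact integral: ∫_3.5^6.5 g(t) dt = 390.
L_6 = 356.
Error = 390 − 356 = 34.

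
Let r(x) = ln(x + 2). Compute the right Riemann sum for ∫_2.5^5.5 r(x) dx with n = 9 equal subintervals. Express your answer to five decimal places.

5.42774

Δx = (5.5 − 2.5)/9 = 1/3.
Right endpoints: 17/6, 19/6, 3.5, 23/6, 25/6, 4.5, 29/6, 31/6, 5.5.
r(17/6) ≈ 1.57554, r(19/6) ≈ 1.64223, r(3.5) ≈ 1.70475, r(23/6) ≈ 1.76359, r(25/6) ≈ 1.81916, r(4.5) ≈ 1.87180, r(29/6) ≈ 1.92181, r(31/6) ≈ 1.96944, r(5.5) ≈ 2.01490.
Sum = Δx · [r(17/6) + r(19/6) + r(3.5) + ...].
Sum ≈ 5.42774.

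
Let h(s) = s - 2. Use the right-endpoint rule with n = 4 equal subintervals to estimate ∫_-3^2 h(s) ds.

-9.375

Δs = (2 − (-3))/4 = 1.25.
Right endpoints: -1.75, -0.5, 0.75, 2.
h(-1.75) = -3.75, h(-0.5) = -2.5, h(0.75) = -1.25, h(2) = 0.
Sum = Δs · [h(-1.75) + h(-0.5) + h(0.75) + h(2)].
Sum = -9.375.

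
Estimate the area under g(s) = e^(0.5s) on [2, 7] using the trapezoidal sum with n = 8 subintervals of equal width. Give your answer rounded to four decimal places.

Δs = (7 − 2)/8 = 0.625.
g(2) ≈ 2.7183, g(2.625) ≈ 3.7155, g(3.25) ≈ 5.0784, g(3.875) ≈ 6.9414, g(4.5) ≈ 9.4877, g(5.125) ≈ 12.9682, g(5.75) ≈ 17.7254, g(6.375) ≈ 24.2278, g(7) ≈ 33.1155.
T_8 = (Δs/2)·[g(s_0) + 2g(s_1) + ... + 2g(s_{7}) + g(s_8)].
Sum ≈ 61.2883.

61.2883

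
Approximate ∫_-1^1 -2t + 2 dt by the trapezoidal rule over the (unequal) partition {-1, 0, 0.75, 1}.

Subinterval widths: 1, 0.75, 0.25.
f(-1) = 4, f(0) = 2, f(0.75) = 0.5, f(1) = 0.
On each subinterval the trapezoid contributes (Δt_i/2)·[f(t_{i-1}) + f(t_i)].
Sum = 4.

4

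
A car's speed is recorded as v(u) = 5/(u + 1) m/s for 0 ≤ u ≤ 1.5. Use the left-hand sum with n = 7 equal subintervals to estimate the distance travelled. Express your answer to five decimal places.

Δu = (1.5 − 0)/7 = 3/14.
Left endpoints: 0, 3/14, 3/7, 9/14, 6/7, 15/14, 9/7.
v(0) = 5, v(3/14) = 70/17, v(3/7) = 3.5, v(9/14) = 70/23, v(6/7) = 35/13, v(15/14) = 70/29, v(9/7) = 2.1875.
Sum = Δu · [v(0) + v(3/14) + v(3/7) + ...].
Sum ≈ 4.91887.

4.91887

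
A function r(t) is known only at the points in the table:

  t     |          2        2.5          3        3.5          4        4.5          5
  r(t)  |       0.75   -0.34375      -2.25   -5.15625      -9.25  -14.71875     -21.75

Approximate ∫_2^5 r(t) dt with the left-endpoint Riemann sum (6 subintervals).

-15.484375

Δt = 0.5.
Sum = 0.5·[0.75 + (-0.34375) + (-2.25) + (-5.15625) + (-9.25) + (-14.71875)] = -15.484375.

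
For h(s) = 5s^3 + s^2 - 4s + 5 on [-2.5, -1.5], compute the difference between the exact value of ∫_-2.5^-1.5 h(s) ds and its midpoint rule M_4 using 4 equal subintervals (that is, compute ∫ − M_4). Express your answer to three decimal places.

Exact integral: ∫_-2.5^-1.5 h(s) ds ≈ -25.41667.
M_4 = -25.265625.
Error ≈ -25.41667 − (-25.265625) ≈ -0.151.

-0.151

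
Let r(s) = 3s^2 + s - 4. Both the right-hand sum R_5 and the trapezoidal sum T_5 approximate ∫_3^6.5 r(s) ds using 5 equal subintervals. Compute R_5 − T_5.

R_5 = 287.245.
T_5 = 251.1075.
R_5 − T_5 = 36.1375.

36.1375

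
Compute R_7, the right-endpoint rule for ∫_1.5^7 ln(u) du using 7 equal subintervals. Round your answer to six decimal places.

8.091690

Δu = (7 − 1.5)/7 = 11/14.
Right endpoints: 16/7, 43/14, 27/7, 65/14, 38/7, 87/14, 7.
f(16/7) ≈ 0.826679, f(43/14) ≈ 1.122143, f(27/7) ≈ 1.349927, f(65/14) ≈ 1.535330, f(38/7) ≈ 1.691676, f(87/14) ≈ 1.826851, f(7) ≈ 1.945910.
Sum = Δu · [f(16/7) + f(43/14) + f(27/7) + ...].
Sum ≈ 8.091690.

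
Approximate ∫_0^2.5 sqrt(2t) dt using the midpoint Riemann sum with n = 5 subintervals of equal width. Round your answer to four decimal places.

Δt = (2.5 − 0)/5 = 0.5.
Midpoints: 0.25, 0.75, 1.25, 1.75, 2.25.
f(0.25) ≈ 0.7071, f(0.75) ≈ 1.2247, f(1.25) ≈ 1.5811, f(1.75) ≈ 1.8708, f(2.25) ≈ 2.1213.
Sum = Δt · [f(0.25) + f(0.75) + f(1.25) + f(1.75) + f(2.25)].
Sum ≈ 3.7526.

3.7526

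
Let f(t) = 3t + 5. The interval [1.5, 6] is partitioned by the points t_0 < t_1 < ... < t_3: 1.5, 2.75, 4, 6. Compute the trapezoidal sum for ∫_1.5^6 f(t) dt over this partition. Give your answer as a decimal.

Subinterval widths: 1.25, 1.25, 2.
f(1.5) = 9.5, f(2.75) = 13.25, f(4) = 17, f(6) = 23.
On each subinterval the trapezoid contributes (Δt_i/2)·[f(t_{i-1}) + f(t_i)].
Sum = 73.125.

73.125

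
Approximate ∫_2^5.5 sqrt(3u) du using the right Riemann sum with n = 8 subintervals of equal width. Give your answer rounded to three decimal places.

11.977

Δu = (5.5 − 2)/8 = 0.4375.
Right endpoints: 2.4375, 2.875, 3.3125, 3.75, 4.1875, 4.625, 5.0625, 5.5.
f(2.4375) ≈ 2.704, f(2.875) ≈ 2.937, f(3.3125) ≈ 3.152, f(3.75) ≈ 3.354, f(4.1875) ≈ 3.544, f(4.625) ≈ 3.725, f(5.0625) ≈ 3.897, f(5.5) ≈ 4.062.
Sum = Δu · [f(2.4375) + f(2.875) + f(3.3125) + ...].
Sum ≈ 11.977.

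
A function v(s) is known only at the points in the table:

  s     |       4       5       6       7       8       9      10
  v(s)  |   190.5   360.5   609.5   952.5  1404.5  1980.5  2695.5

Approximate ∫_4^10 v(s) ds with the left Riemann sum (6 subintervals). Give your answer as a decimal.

5498

Δs = 1.
Sum = 1·[190.5 + 360.5 + 609.5 + 952.5 + 1404.5 + 1980.5] = 5498.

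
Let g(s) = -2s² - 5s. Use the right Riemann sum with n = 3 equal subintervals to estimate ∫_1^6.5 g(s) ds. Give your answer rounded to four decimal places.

Δs = (6.5 − 1)/3 = 11/6.
Right endpoints: 17/6, 14/3, 6.5.
g(17/6) = -272/9, g(14/3) = -602/9, g(6.5) = -117.
Sum = Δs · [g(17/6) + g(14/3) + g(6.5)].
Sum ≈ -392.5370.

-392.5370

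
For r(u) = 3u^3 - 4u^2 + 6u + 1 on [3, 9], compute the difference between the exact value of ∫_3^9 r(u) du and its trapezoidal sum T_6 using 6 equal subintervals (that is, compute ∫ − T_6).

Exact integral: ∫_3^9 r(u) du = 4146.
T_6 = 4196.
Error = 4146 − 4196 = -50.

-50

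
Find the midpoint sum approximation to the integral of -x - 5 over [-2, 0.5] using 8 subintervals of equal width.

Δx = (0.5 − (-2))/8 = 0.3125.
Midpoints: -1.84375, -1.53125, -1.21875, -0.90625, -0.59375, -0.28125, 0.03125, 0.34375.
f(-1.84375) = -3.15625, f(-1.53125) = -3.46875, f(-1.21875) = -3.78125, f(-0.90625) = -4.09375, f(-0.59375) = -4.40625, f(-0.28125) = -4.71875, f(0.03125) = -5.03125, f(0.34375) = -5.34375.
Sum = Δx · [f(-1.84375) + f(-1.53125) + f(-1.21875) + ...].
Sum = -10.625.

-10.625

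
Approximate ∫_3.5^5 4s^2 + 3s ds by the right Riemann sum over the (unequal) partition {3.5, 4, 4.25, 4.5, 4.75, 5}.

Subinterval widths: 0.5, 0.25, 0.25, 0.25, 0.25.
Right endpoints: 4, 4.25, 4.5, 4.75, 5.
f(4) = 76, f(4.25) = 85, f(4.5) = 94.5, f(4.75) = 104.5, f(5) = 115.
Sum = Σ Δs_i · f(s_i).
Sum = 137.75.

137.75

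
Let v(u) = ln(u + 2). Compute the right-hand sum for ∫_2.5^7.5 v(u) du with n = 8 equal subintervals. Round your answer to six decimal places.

Δu = (7.5 − 2.5)/8 = 0.625.
Right endpoints: 3.125, 3.75, 4.375, 5, 5.625, 6.25, 6.875, 7.5.
v(3.125) ≈ 1.634131, v(3.75) ≈ 1.749200, v(4.375) ≈ 1.852384, v(5) ≈ 1.945910, v(5.625) ≈ 2.031432, v(6.25) ≈ 2.110213, v(6.875) ≈ 2.183238, v(7.5) ≈ 2.251292.
Sum = Δu · [v(3.125) + v(3.75) + v(4.375) + ...].
Sum ≈ 9.848625.

9.848625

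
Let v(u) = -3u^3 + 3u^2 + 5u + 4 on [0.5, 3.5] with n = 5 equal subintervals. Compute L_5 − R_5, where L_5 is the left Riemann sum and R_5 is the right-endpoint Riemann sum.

46.35

L_5 = -7.275.
R_5 = -53.625.
L_5 − R_5 = 46.35.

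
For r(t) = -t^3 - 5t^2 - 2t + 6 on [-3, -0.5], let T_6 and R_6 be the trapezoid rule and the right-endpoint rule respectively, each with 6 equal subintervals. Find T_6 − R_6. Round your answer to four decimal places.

-2.4740

T_6 ≈ -0.789207.
R_6 ≈ 1.684751.
T_6 − R_6 ≈ -2.4740.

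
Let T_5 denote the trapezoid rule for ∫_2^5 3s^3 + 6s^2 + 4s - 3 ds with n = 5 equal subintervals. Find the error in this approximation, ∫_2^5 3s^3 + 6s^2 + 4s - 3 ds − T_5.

Exact integral: ∫_2^5 f(s) ds = 723.75.
T_5 = 730.5.
Error = 723.75 − 730.5 = -6.75.

-6.75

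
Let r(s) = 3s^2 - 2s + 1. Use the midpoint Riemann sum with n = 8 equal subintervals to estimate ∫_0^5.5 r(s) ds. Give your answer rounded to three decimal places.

140.975

Δs = (5.5 − 0)/8 = 0.6875.
Midpoints: 0.34375, 1.03125, 1.71875, 2.40625, 3.09375, 3.78125, 4.46875, 5.15625.
r(0.34375) = 683/1024, r(1.03125) = 2179/1024, r(1.71875) = 6579/1024, r(2.40625) = 13883/1024, r(3.09375) = 24091/1024, r(3.78125) = 37203/1024, r(4.46875) = 53219/1024, r(5.15625) = 72139/1024.
Sum = Δs · [r(0.34375) + r(1.03125) + r(1.71875) + ...].
Sum ≈ 140.975.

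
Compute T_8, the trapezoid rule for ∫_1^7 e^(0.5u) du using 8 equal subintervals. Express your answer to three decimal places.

63.669

Δu = (7 − 1)/8 = 0.75.
f(1) ≈ 1.649, f(1.75) ≈ 2.399, f(2.5) ≈ 3.490, f(3.25) ≈ 5.078, f(4) ≈ 7.389, f(4.75) ≈ 10.751, f(5.5) ≈ 15.643, f(6.25) ≈ 22.760, f(7) ≈ 33.115.
T_8 = (Δu/2)·[f(u_0) + 2f(u_1) + ... + 2f(u_{7}) + f(u_8)].
Sum ≈ 63.669.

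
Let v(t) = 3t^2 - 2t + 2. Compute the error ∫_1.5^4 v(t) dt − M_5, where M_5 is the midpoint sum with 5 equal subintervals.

Exact integral: ∫_1.5^4 v(t) dt = 51.875.
M_5 = 51.71875.
Error = 51.875 − 51.71875 = 0.15625.

0.15625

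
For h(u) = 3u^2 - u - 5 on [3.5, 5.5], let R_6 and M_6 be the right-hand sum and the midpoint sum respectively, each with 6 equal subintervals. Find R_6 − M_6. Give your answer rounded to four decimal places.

8.8333

R_6 ≈ 113.277778.
M_6 ≈ 104.444444.
R_6 − M_6 ≈ 8.8333.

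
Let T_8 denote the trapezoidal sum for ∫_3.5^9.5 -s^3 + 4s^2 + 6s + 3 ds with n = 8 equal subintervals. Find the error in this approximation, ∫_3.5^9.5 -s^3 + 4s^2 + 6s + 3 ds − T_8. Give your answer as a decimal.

8.71875

Exact integral: ∫_3.5^9.5 f(s) ds = -660.75.
T_8 = -669.46875.
Error = -660.75 − (-669.46875) = 8.71875.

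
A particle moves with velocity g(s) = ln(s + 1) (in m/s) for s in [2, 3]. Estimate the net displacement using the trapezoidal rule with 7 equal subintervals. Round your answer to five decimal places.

Δs = (3 − 2)/7 = 1/7.
g(2) ≈ 1.09861, g(15/7) ≈ 1.14513, g(16/7) ≈ 1.18958, g(17/7) ≈ 1.23214, g(18/7) ≈ 1.27297, g(19/7) ≈ 1.31219, g(20/7) ≈ 1.34993, g(3) ≈ 1.38629.
T_7 = (Δs/2)·[g(s_0) + 2g(s_1) + ... + 2g(s_{6}) + g(s_7)].
Sum ≈ 1.24920.

1.24920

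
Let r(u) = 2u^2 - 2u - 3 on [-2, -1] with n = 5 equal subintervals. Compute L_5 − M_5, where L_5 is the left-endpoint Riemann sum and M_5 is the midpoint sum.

0.82

L_5 = 5.48.
M_5 = 4.66.
L_5 − M_5 = 0.82.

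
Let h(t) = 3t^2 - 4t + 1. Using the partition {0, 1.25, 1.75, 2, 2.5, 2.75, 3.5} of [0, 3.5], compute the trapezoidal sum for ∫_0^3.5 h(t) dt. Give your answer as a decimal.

23.203125

Subinterval widths: 1.25, 0.5, 0.25, 0.5, 0.25, 0.75.
h(0) = 1, h(1.25) = 0.6875, h(1.75) = 3.1875, h(2) = 5, h(2.5) = 9.75, h(2.75) = 12.6875, h(3.5) = 23.75.
On each subinterval the trapezoid contributes (Δt_i/2)·[h(t_{i-1}) + h(t_i)].
Sum = 23.203125.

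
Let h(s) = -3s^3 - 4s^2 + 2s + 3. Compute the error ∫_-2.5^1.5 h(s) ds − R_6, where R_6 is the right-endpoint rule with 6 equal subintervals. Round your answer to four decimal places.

10.8519

Exact integral: ∫_-2.5^1.5 h(s) ds ≈ 8.166667.
R_6 ≈ -2.685185.
Error ≈ 8.166667 − (-2.685185) ≈ 10.8519.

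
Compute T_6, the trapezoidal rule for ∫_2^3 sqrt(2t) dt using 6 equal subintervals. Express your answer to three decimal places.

Δt = (3 − 2)/6 = 1/6.
f(2) ≈ 2.000, f(13/6) ≈ 2.082, f(7/3) ≈ 2.160, f(2.5) ≈ 2.236, f(8/3) ≈ 2.309, f(17/6) ≈ 2.380, f(3) ≈ 2.449.
T_6 = (Δt/2)·[f(t_0) + 2f(t_1) + ... + 2f(t_{5}) + f(t_6)].
Sum ≈ 2.232.

2.232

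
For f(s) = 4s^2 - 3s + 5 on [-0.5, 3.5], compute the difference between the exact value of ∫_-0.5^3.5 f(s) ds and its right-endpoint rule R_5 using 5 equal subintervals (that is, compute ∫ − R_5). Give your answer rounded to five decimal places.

Exact integral: ∫_-0.5^3.5 f(s) ds ≈ 59.3333333.
R_5 = 75.44.
Error ≈ 59.3333333 − 75.44 ≈ -16.10667.

-16.10667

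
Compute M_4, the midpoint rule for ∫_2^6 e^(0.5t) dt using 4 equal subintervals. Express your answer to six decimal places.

34.375313

Δt = (6 − 2)/4 = 1.
Midpoints: 2.5, 3.5, 4.5, 5.5.
f(2.5) ≈ 3.490343, f(3.5) ≈ 5.754603, f(4.5) ≈ 9.487736, f(5.5) ≈ 15.642632.
Sum = Δt · [f(2.5) + f(3.5) + f(4.5) + f(5.5)].
Sum ≈ 34.375313.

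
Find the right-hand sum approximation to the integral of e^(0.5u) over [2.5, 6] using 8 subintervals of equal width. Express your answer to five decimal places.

36.95283

Δu = (6 − 2.5)/8 = 0.4375.
Right endpoints: 2.9375, 3.375, 3.8125, 4.25, 4.6875, 5.125, 5.5625, 6.
f(2.9375) ≈ 4.34380, f(3.375) ≈ 5.40595, f(3.8125) ≈ 6.72781, f(4.25) ≈ 8.37290, f(4.6875) ≈ 10.42024, f(5.125) ≈ 12.96820, f(5.5625) ≈ 16.13918, f(6) ≈ 20.08554.
Sum = Δu · [f(2.9375) + f(3.375) + f(3.8125) + ...].
Sum ≈ 36.95283.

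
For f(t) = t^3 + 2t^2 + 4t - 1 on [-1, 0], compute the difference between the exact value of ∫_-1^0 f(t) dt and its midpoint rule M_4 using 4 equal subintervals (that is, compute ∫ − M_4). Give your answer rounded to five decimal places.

0.00260

Exact integral: ∫_-1^0 f(t) dt ≈ -2.5833333.
M_4 = -2.5859375.
Error ≈ -2.5833333 − (-2.5859375) ≈ 0.00260.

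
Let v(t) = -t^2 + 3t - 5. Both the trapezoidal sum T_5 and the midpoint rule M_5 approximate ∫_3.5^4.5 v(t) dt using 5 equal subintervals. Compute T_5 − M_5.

T_5 = -9.09.
M_5 = -9.08.
T_5 − M_5 = -0.01.

-0.01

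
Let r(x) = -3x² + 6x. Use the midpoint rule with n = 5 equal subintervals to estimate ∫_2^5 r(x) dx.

Δx = (5 − 2)/5 = 0.6.
Midpoints: 2.3, 2.9, 3.5, 4.1, 4.7.
r(2.3) = -2.07, r(2.9) = -7.83, r(3.5) = -15.75, r(4.1) = -25.83, r(4.7) = -38.07.
Sum = Δx · [r(2.3) + r(2.9) + r(3.5) + r(4.1) + r(4.7)].
Sum = -53.73.

-53.73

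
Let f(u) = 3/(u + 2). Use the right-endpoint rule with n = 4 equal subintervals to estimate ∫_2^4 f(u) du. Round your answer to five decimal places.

Δu = (4 − 2)/4 = 0.5.
Right endpoints: 2.5, 3, 3.5, 4.
f(2.5) = 2/3, f(3) = 0.6, f(3.5) = 6/11, f(4) = 0.5.
Sum = Δu · [f(2.5) + f(3) + f(3.5) + f(4)].
Sum ≈ 1.15606.

1.15606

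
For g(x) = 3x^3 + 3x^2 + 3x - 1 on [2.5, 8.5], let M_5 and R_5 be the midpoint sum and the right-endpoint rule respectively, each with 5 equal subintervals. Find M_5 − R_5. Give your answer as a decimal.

M_5 = 4539.45.
R_5 = 5859.75.
M_5 − R_5 = -1320.3.

-1320.3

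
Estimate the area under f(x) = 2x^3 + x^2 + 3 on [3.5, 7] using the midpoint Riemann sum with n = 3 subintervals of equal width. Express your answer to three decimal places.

1223.108

Δx = (7 − 3.5)/3 = 7/6.
Midpoints: 49/12, 5.25, 77/12.
f(49/12) = 134647/864, f(5.25) = 319.96875, f(77/12) = 494699/864.
Sum = Δx · [f(49/12) + f(5.25) + f(77/12)].
Sum ≈ 1223.108.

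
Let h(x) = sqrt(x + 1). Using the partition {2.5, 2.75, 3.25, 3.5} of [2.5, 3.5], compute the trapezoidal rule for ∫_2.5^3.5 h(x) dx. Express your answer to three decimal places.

Subinterval widths: 0.25, 0.5, 0.25.
h(2.5) ≈ 1.871, h(2.75) ≈ 1.936, h(3.25) ≈ 2.062, h(3.5) ≈ 2.121.
On each subinterval the trapezoid contributes (Δx_i/2)·[h(x_{i-1}) + h(x_i)].
Sum ≈ 1.998.

1.998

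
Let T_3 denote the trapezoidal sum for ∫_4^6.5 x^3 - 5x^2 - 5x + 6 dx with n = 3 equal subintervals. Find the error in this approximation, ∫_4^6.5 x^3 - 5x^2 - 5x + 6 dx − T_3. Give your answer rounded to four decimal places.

-3.1105

Exact integral: ∫_4^6.5 f(x) dx ≈ -19.401042.
T_3 ≈ -16.290509.
Error ≈ -19.401042 − (-16.290509) ≈ -3.1105.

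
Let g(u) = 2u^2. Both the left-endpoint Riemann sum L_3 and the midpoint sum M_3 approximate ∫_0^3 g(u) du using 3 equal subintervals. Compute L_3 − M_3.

L_3 = 10.
M_3 = 17.5.
L_3 − M_3 = -7.5.

-7.5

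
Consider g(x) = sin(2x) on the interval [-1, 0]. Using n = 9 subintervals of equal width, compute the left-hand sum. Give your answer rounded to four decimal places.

-0.7557

Δx = (0 − (-1))/9 = 1/9.
Left endpoints: -1, -8/9, -7/9, -2/3, -5/9, -4/9, -1/3, -2/9, -1/9.
g(-1) ≈ -0.9093, g(-8/9) ≈ -0.9787, g(-7/9) ≈ -0.9999, g(-2/3) ≈ -0.9719, g(-5/9) ≈ -0.8962, g(-4/9) ≈ -0.7764, g(-1/3) ≈ -0.6184, g(-2/9) ≈ -0.4300, g(-1/9) ≈ -0.2204.
Sum = Δx · [g(-1) + g(-8/9) + g(-7/9) + ...].
Sum ≈ -0.7557.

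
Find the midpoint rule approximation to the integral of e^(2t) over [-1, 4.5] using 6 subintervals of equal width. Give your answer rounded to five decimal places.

Δt = (4.5 − (-1))/6 = 11/12.
Midpoints: -13/24, 0.375, 31/24, 53/24, 3.125, 97/24.
f(-13/24) ≈ 0.33847, f(0.375) ≈ 2.11700, f(31/24) ≈ 13.24120, f(53/24) ≈ 82.81976, f(3.125) ≈ 518.01282, f(97/24) ≈ 3240.01531.
Sum = Δt · [f(-13/24) + f(0.375) + f(31/24) + ...].
Sum ≈ 3535.16585.

3535.16585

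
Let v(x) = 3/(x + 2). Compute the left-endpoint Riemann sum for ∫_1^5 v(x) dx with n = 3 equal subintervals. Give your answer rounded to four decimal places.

Δx = (5 − 1)/3 = 4/3.
Left endpoints: 1, 7/3, 11/3.
v(1) = 1, v(7/3) = 9/13, v(11/3) = 9/17.
Sum = Δx · [v(1) + v(7/3) + v(11/3)].
Sum ≈ 2.9623.

2.9623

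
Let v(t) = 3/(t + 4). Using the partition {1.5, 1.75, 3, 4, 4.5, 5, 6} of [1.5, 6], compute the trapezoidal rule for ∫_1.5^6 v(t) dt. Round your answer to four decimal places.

1.7993

Subinterval widths: 0.25, 1.25, 1, 0.5, 0.5, 1.
v(1.5) = 6/11, v(1.75) = 12/23, v(3) = 3/7, v(4) = 0.375, v(4.5) = 6/17, v(5) = 1/3, v(6) = 0.3.
On each subinterval the trapezoid contributes (Δt_i/2)·[v(t_{i-1}) + v(t_i)].
Sum ≈ 1.7993.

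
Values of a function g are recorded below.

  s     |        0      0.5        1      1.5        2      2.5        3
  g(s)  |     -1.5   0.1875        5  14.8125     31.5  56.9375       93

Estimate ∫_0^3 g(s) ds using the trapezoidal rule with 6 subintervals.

Δs = 0.5.
T_6 = (0.5/2)·[(-1.5) + 2·0.1875 + 2·5 + 2·14.8125 + 2·31.5 + 2·56.9375 + 93] = 77.09375.

77.09375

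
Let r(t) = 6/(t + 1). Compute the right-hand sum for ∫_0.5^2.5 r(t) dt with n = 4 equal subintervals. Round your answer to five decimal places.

Δt = (2.5 − 0.5)/4 = 0.5.
Right endpoints: 1, 1.5, 2, 2.5.
r(1) = 3, r(1.5) = 2.4, r(2) = 2, r(2.5) = 12/7.
Sum = Δt · [r(1) + r(1.5) + r(2) + r(2.5)].
Sum ≈ 4.55714.

4.55714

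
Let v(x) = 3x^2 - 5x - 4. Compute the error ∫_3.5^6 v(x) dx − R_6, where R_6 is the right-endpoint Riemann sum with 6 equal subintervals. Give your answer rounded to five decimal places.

-12.45660

Exact integral: ∫_3.5^6 v(x) dx = 103.75.
R_6 ≈ 116.2065972.
Error ≈ 103.75 − 116.2065972 ≈ -12.45660.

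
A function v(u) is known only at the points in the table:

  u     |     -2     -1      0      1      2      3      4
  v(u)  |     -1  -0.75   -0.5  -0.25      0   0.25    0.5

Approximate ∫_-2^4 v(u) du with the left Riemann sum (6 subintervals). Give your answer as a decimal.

-2.25

Δu = 1.
Sum = 1·[(-1) + (-0.75) + (-0.5) + (-0.25) + 0 + 0.25] = -2.25.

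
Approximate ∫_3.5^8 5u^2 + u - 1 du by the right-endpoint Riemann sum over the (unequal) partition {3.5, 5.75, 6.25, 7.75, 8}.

Subinterval widths: 2.25, 0.5, 1.5, 0.25.
Right endpoints: 5.75, 6.25, 7.75, 8.
f(5.75) = 170.0625, f(6.25) = 200.5625, f(7.75) = 307.0625, f(8) = 327.
Sum = Σ Δu_i · f(u_i).
Sum = 1025.265625.

1025.265625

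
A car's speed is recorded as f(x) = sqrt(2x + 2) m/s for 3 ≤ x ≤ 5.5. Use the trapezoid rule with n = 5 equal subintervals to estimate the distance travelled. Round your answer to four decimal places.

8.0800

Δx = (5.5 − 3)/5 = 0.5.
f(3) ≈ 2.8284, f(3.5) ≈ 3.0000, f(4) ≈ 3.1623, f(4.5) ≈ 3.3166, f(5) ≈ 3.4641, f(5.5) ≈ 3.6056.
T_5 = (Δx/2)·[f(x_0) + 2f(x_1) + ... + 2f(x_{4}) + f(x_5)].
Sum ≈ 8.0800.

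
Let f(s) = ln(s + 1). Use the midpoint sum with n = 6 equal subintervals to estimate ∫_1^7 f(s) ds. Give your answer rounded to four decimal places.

Δs = (7 − 1)/6 = 1.
Midpoints: 1.5, 2.5, 3.5, 4.5, 5.5, 6.5.
f(1.5) ≈ 0.9163, f(2.5) ≈ 1.2528, f(3.5) ≈ 1.5041, f(4.5) ≈ 1.7047, f(5.5) ≈ 1.8718, f(6.5) ≈ 2.0149.
Sum = Δs · [f(1.5) + f(2.5) + f(3.5) + ...].
Sum ≈ 9.2646.

9.2646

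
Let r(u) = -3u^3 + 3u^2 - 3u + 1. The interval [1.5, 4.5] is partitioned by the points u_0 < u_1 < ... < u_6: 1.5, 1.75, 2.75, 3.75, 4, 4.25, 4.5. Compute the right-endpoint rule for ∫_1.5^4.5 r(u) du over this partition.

-318

Subinterval widths: 0.25, 1, 1, 0.25, 0.25, 0.25.
Right endpoints: 1.75, 2.75, 3.75, 4, 4.25, 4.5.
r(1.75) = -11.140625, r(2.75) = -46.953125, r(3.75) = -126.265625, r(4) = -155, r(4.25) = -187.859375, r(4.5) = -225.125.
Sum = Σ Δu_i · r(u_i).
Sum = -318.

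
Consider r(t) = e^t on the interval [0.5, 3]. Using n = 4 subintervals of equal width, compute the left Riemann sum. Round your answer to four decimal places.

Δt = (3 − 0.5)/4 = 0.625.
Left endpoints: 0.5, 1.125, 1.75, 2.375.
r(0.5) ≈ 1.6487, r(1.125) ≈ 3.0802, r(1.75) ≈ 5.7546, r(2.375) ≈ 10.7510.
Sum = Δt · [r(0.5) + r(1.125) + r(1.75) + r(2.375)].
Sum ≈ 13.2716.

13.2716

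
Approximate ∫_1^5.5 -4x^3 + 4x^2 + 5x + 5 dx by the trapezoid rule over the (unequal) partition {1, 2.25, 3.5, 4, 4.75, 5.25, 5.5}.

-618.5

Subinterval widths: 1.25, 1.25, 0.5, 0.75, 0.5, 0.25.
f(1) = 10, f(2.25) = -9.0625, f(3.5) = -100, f(4) = -167, f(4.75) = -309.6875, f(5.25) = -437.3125, f(5.5) = -512.
On each subinterval the trapezoid contributes (Δx_i/2)·[f(x_{i-1}) + f(x_i)].
Sum = -618.5.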